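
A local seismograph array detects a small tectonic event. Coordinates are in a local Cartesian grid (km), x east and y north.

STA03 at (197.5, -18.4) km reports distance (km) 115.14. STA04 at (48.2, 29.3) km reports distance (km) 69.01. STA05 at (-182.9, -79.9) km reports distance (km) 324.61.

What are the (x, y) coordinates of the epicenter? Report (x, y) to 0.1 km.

x ≈ 111.1 km, y ≈ 57.7 km

Circle about each station: (x − 197.5)² + (y + 18.4)² = 115.14²; (x − 48.2)² + (y − 29.3)² = 69.01²; (x + 182.9)² + (y + 79.9)² = 324.61².
Subtracting pairs of circle equations eliminates x²+y² and gives linear equations (the radical axes):
-298.6 x + 95.4 y = -27668.24
-760.8 x − 123.0 y = -91622.82
Solving the 2×2 system: x ≈ 111.1, y ≈ 57.7 km.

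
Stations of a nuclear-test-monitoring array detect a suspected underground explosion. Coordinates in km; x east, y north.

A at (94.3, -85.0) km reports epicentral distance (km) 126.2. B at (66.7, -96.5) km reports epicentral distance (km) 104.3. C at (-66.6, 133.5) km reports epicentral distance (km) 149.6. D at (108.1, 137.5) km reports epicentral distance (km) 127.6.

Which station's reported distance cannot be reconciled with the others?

B

Solve using three stations at a time. Using A, C, D (subtract circle equations pairwise → linear system) gives (x, y) ≈ (40.6, 29.2).
Distances from that point to each station vs reported:
  A: calculated 126.2 vs reported 126.2 → residual 0.0 km
  B: calculated 128.4 vs reported 104.3 → residual 24.1 km
  C: calculated 149.6 vs reported 149.6 → residual 0.0 km
  D: calculated 127.6 vs reported 127.6 → residual 0.0 km
A, C, D are mutually consistent (residuals ≈ 0); B is off by 24.1 km.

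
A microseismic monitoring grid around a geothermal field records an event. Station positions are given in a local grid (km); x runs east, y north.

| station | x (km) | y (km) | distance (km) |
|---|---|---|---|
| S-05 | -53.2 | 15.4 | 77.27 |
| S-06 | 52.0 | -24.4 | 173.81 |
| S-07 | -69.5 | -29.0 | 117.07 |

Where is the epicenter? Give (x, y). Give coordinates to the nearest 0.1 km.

(-81.0, 87.5)

Circle about each station: (x + 53.2)² + (y − 15.4)² = 77.27²; (x − 52.0)² + (y + 24.4)² = 173.81²; (x + 69.5)² + (y + 29.0)² = 117.07².
Subtracting pairs of circle equations eliminates x²+y² and gives linear equations (the radical axes):
210.4 x − 79.6 y = -24007.30
-32.6 x − 88.8 y = -5130.88
Solving the 2×2 system: x ≈ -81.0, y ≈ 87.5 km.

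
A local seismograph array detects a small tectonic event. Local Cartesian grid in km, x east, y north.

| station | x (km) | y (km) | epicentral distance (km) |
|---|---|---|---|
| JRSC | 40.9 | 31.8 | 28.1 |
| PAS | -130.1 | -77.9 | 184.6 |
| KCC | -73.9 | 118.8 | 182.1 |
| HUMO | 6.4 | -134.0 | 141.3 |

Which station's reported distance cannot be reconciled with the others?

Solve using three stations at a time. Using JRSC, PAS, HUMO (subtract circle equations pairwise → linear system) gives (x, y) ≈ (35.2, 4.3).
Distances from that point to each station vs reported:
  JRSC: calculated 28.1 vs reported 28.1 → residual 0.0 km
  PAS: calculated 184.6 vs reported 184.6 → residual 0.0 km
  KCC: calculated 158.1 vs reported 182.1 → residual 24.0 km
  HUMO: calculated 141.3 vs reported 141.3 → residual 0.0 km
JRSC, PAS, HUMO are mutually consistent (residuals ≈ 0); KCC is off by 24.0 km.

KCC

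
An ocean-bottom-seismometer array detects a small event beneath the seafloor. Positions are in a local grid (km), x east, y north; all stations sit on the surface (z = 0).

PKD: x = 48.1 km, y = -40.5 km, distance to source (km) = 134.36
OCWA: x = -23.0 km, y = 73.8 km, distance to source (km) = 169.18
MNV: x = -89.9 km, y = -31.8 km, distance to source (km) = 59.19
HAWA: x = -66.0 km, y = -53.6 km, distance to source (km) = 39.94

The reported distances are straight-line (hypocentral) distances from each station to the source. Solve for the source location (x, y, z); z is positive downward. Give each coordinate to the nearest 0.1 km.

x ≈ -76.7 km, y ≈ -85.1 km, depth ≈ 22.1 km

Each station gives a sphere (x−x_i)² + (y−y_i)² + z² = d_i² (stations at z=0).
Subtracting the PKD sphere from OCWA and MNV: z² cancels, leaving linear equations in x and y:
-142.2 x + 228.6 y = -8547.68
-276.0 x + 17.4 y = 19688.54
Solving: x ≈ -76.700, y ≈ -85.103 km (keep extra digits for the depth step; rounded: -76.7, -85.1).
Then from the PKD sphere: z² = 134.36² − (x − 48.1)² − (y + 40.5)² with x = -76.700, y = -85.103, so z ≈ 22.094 ≈ 22.1 km.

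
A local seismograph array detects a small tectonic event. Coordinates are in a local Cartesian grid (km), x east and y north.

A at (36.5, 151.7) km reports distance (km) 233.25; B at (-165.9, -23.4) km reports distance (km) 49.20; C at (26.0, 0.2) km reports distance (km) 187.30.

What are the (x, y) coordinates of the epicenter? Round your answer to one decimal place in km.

-159.6 km east, 25.4 km north

Circle about each station: (x − 36.5)² + (y − 151.7)² = 233.25²; (x + 165.9)² + (y + 23.4)² = 49.20²; (x − 26.0)² + (y − 0.2)² = 187.30².
Subtracting pairs of circle equations eliminates x²+y² and gives linear equations (the radical axes):
-404.8 x − 350.2 y = 55710.15
-21.0 x − 303.0 y = -4344.83
Solving the 2×2 system: x ≈ -159.6, y ≈ 25.4 km.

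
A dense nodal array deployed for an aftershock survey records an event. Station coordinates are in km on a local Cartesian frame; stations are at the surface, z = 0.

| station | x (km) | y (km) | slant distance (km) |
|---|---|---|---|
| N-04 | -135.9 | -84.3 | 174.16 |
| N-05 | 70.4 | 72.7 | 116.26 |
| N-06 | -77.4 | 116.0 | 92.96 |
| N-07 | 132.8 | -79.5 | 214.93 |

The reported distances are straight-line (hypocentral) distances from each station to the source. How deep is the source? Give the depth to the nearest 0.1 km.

z ≈ 46.5 km

Each station gives a sphere (x−x_i)² + (y−y_i)² + z² = d_i² (stations at z=0).
Subtracting the N-04 sphere from N-05 and N-06: z² cancels, leaving linear equations in x and y:
412.6 x + 314.0 y = 1481.47
117.0 x + 400.6 y = 15561.60
Solving: x ≈ -33.395, y ≈ 48.599 km (keep extra digits for the depth step; rounded: -33.4, 48.6).
Then from the N-04 sphere: z² = 174.16² − (x + 135.9)² − (y + 84.3)² with x = -33.395, y = 48.599, so z ≈ 46.500 ≈ 46.5 km.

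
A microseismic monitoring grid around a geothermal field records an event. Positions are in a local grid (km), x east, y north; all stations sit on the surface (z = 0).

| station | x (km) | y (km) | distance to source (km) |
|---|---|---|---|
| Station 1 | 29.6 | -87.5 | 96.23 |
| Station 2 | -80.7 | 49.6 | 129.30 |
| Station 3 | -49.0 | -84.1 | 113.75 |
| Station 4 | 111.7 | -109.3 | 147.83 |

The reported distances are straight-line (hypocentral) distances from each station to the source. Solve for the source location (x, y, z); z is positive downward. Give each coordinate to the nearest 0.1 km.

Each station gives a sphere (x−x_i)² + (y−y_i)² + z² = d_i² (stations at z=0).
Subtracting the Station 1 sphere from Station 2 and Station 3: z² cancels, leaving linear equations in x and y:
-220.6 x + 274.2 y = -7018.04
-157.2 x + 6.8 y = -2737.45
Solving: x ≈ 16.895, y ≈ -12.003 km (keep extra digits for the depth step; rounded: 16.9, -12.0).
Then from the Station 1 sphere: z² = 96.23² − (x − 29.6)² − (y + 87.5)² with x = 16.895, y = -12.003, so z ≈ 58.301 ≈ 58.3 km.

x ≈ 16.9 km, y ≈ -12.0 km, depth ≈ 58.3 km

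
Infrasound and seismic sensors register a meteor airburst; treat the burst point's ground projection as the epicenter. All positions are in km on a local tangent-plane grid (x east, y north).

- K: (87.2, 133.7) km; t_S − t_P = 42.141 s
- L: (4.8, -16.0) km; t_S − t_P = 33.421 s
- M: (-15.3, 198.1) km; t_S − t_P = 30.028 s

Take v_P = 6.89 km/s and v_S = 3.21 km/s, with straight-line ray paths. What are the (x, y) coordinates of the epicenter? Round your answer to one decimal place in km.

(-163.0, 94.4)

Distance from S−P lag: d = Δt · v_P v_S / (v_P − v_S) = Δt · (6.89·3.21)/(6.89−3.21) ≈ 6.0100·Δt.
So d_K = 253.27, d_L = 200.86, d_M = 180.47 km.
Circle about each station: (x − 87.2)² + (y − 133.7)² = 253.27²; (x − 4.8)² + (y + 16.0)² = 200.86²; (x + 15.3)² + (y − 198.1)² = 180.47².
Subtracting the K equation from the L and M equations removes the quadratic terms:
-164.8 x − 299.4 y = -1399.54
-205.0 x + 128.8 y = 45574.44
Solving the 2×2 system: x ≈ -163.0, y ≈ 94.4 km.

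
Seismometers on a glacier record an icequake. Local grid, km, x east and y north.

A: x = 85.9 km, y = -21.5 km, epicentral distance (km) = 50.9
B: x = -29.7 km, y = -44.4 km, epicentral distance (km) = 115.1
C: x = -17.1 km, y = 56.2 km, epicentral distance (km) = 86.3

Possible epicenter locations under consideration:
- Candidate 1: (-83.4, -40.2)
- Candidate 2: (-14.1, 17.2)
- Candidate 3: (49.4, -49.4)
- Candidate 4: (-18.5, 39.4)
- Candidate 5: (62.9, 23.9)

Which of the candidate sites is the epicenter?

Candidate 5

For each candidate, compare |candidate − station| to the reported distance:
Candidate 1: residuals A 119.4, B 61.2, C 30.7 → max 119.4 km
Candidate 2: residuals A 56.3, B 51.6, C 47.2 → max 56.3 km
Candidate 3: residuals A 5.0, B 35.8, C 38.5 → max 38.5 km
Candidate 4: residuals A 70.0, B 30.6, C 69.4 → max 70.0 km
Candidate 5: residuals A 0.0, B 0.0, C 0.0 → max 0.0 km
Only Candidate 5 has all residuals ≈ 0.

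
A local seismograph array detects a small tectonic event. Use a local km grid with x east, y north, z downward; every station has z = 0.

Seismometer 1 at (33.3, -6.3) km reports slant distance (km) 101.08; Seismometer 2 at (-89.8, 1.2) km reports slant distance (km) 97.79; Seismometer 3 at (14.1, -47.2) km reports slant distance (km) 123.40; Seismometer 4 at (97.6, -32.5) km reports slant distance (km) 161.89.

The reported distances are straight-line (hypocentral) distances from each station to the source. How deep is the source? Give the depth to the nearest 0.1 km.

Each station gives a sphere (x−x_i)² + (y−y_i)² + z² = d_i² (stations at z=0).
Subtracting the Seismometer 1 sphere from Seismometer 2 and Seismometer 3: z² cancels, leaving linear equations in x and y:
-246.2 x + 15.0 y = 7571.18
-38.4 x − 81.8 y = -3732.32
Solving: x ≈ -27.194, y ≈ 58.394 km (keep extra digits for the depth step; rounded: -27.2, 58.4).
Then from the Seismometer 1 sphere: z² = 101.08² − (x − 33.3)² − (y + 6.3)² with x = -27.194, y = 58.394, so z ≈ 48.707 ≈ 48.7 km.

depth ≈ 48.7 km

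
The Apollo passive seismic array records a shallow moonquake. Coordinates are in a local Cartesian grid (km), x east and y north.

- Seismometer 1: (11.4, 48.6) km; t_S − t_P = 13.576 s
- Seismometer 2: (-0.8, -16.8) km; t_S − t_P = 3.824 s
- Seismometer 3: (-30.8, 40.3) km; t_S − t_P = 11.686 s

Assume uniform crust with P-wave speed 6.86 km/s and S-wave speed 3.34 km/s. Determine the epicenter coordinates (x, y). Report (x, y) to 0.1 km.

-18.1 km east, -34.7 km north

Distance from S−P lag: d = Δt · v_P v_S / (v_P − v_S) = Δt · (6.86·3.34)/(6.86−3.34) ≈ 6.5092·Δt.
So d_Seismometer 1 = 88.37, d_Seismometer 2 = 24.89, d_Seismometer 3 = 76.07 km.
Circle about each station: (x − 11.4)² + (y − 48.6)² = 88.37²; (x + 0.8)² + (y + 16.8)² = 24.89²; (x + 30.8)² + (y − 40.3)² = 76.07².
Subtracting the Seismometer 1 equation from the Seismometer 2 and Seismometer 3 equations removes the quadratic terms:
-24.4 x − 130.8 y = 4980.70
-84.4 x − 16.6 y = 2103.42
Solving the 2×2 system: x ≈ -18.1, y ≈ -34.7 km.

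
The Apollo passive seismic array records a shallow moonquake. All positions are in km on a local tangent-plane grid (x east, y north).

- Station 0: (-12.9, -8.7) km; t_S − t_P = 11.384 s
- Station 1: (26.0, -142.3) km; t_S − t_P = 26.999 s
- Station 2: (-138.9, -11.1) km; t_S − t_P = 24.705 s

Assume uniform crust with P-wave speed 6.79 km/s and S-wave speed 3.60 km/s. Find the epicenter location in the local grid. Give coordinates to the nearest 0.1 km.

Distance from S−P lag: d = Δt · v_P v_S / (v_P − v_S) = Δt · (6.79·3.60)/(6.79−3.60) ≈ 7.6627·Δt.
So d_Station 0 = 87.23, d_Station 1 = 206.89, d_Station 2 = 189.31 km.
Circle about each station: (x + 12.9)² + (y + 8.7)² = 87.23²; (x − 26.0)² + (y + 142.3)² = 206.89²; (x + 138.9)² + (y + 11.1)² = 189.31².
Subtracting the Station 0 equation from the Station 1 and Station 2 equations removes the quadratic terms:
77.8 x − 267.2 y = -14511.21
-252.0 x − 4.8 y = -9054.88
Solving the 2×2 system: x ≈ 34.7, y ≈ 64.4 km.

x ≈ 34.7 km, y ≈ 64.4 km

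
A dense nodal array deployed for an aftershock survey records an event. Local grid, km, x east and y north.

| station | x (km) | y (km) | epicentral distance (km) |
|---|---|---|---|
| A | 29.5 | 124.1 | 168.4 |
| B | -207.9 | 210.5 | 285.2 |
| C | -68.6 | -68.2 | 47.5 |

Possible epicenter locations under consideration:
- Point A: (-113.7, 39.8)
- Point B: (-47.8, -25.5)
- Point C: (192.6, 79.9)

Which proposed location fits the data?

For each candidate, compare |candidate − station| to the reported distance:
Point A: residuals A 2.2, B 90.2, C 69.5 → max 90.2 km
Point B: residuals A 0.0, B 0.0, C 0.0 → max 0.0 km
Point C: residuals A 0.6, B 136.1, C 252.8 → max 252.8 km
Only Point B has all residuals ≈ 0.

Point B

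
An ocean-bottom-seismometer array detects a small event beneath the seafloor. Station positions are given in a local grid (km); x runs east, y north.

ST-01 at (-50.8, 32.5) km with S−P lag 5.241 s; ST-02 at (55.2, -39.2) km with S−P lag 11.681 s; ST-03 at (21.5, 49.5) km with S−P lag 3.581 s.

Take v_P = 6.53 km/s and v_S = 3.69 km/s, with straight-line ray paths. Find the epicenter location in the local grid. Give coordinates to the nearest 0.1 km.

(-6.7, 38.2)

Distance from S−P lag: d = Δt · v_P v_S / (v_P − v_S) = Δt · (6.53·3.69)/(6.53−3.69) ≈ 8.4844·Δt.
So d_ST-01 = 44.47, d_ST-02 = 99.11, d_ST-03 = 30.38 km.
Circle about each station: (x + 50.8)² + (y − 32.5)² = 44.47²; (x − 55.2)² + (y + 39.2)² = 99.11²; (x − 21.5)² + (y − 49.5)² = 30.38².
Subtracting pairs of circle equations eliminates x²+y² and gives linear equations (the radical axes):
212.0 x − 143.4 y = -6898.42
144.6 x + 34.0 y = 330.25
Solving the 2×2 system: x ≈ -6.7, y ≈ 38.2 km.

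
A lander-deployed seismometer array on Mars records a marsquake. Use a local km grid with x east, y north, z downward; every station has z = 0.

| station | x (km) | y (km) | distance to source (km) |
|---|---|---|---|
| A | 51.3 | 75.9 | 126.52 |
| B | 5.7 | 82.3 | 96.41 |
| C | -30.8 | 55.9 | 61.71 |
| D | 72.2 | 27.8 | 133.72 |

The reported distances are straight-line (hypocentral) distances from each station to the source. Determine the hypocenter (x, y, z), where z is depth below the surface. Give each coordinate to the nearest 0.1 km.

Each station gives a sphere (x−x_i)² + (y−y_i)² + z² = d_i² (stations at z=0).
Subtracting the A sphere from B and C: z² cancels, leaving linear equations in x and y:
-91.2 x + 12.8 y = 5125.70
-164.2 x − 40.0 y = 7880.14
Solving: x ≈ -53.201, y ≈ 21.387 km (keep extra digits for the depth step; rounded: -53.2, 21.4).
Then from the A sphere: z² = 126.52² − (x − 51.3)² − (y − 75.9)² with x = -53.201, y = 21.387, so z ≈ 45.991 ≈ 46.0 km.
Check against D (with the unrounded solution): distance 133.72 ≈ 133.72 km. ✓

(-53.2, 21.4, 46.0)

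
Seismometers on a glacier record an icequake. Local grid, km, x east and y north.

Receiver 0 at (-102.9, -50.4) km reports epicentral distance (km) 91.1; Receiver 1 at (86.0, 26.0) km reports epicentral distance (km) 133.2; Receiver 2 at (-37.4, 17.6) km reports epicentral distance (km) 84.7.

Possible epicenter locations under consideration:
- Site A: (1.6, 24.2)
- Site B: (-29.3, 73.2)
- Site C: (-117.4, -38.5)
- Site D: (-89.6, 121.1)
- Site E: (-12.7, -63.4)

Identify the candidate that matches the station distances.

For each candidate, compare |candidate − station| to the reported distance:
Site A: residuals Receiver 0 37.3, Receiver 1 48.8, Receiver 2 45.1 → max 48.8 km
Site B: residuals Receiver 0 52.8, Receiver 1 8.6, Receiver 2 28.5 → max 52.8 km
Site C: residuals Receiver 0 72.3, Receiver 1 80.2, Receiver 2 13.0 → max 80.2 km
Site D: residuals Receiver 0 80.9, Receiver 1 66.5, Receiver 2 31.2 → max 80.9 km
Site E: residuals Receiver 0 0.0, Receiver 1 0.0, Receiver 2 0.0 → max 0.0 km
Only Site E has all residuals ≈ 0.

Site E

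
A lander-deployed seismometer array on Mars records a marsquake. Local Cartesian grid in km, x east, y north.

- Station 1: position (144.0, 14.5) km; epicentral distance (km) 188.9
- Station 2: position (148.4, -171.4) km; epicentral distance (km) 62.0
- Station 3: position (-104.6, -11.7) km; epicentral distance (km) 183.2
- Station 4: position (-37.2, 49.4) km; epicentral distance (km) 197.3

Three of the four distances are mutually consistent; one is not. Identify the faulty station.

Station 2

Solve using three stations at a time. Using Station 1, Station 3, Station 4 (subtract circle equations pairwise → linear system) gives (x, y) ≈ (29.9, -136.3).
Distances from that point to each station vs reported:
  Station 1: calculated 189.1 vs reported 188.9 → residual 0.2 km
  Station 2: calculated 123.5 vs reported 62.0 → residual 61.5 km
  Station 3: calculated 183.4 vs reported 183.2 → residual 0.2 km
  Station 4: calculated 197.5 vs reported 197.3 → residual 0.2 km
Station 1, Station 3, Station 4 are mutually consistent (residuals ≈ 0); Station 2 is off by 61.5 km.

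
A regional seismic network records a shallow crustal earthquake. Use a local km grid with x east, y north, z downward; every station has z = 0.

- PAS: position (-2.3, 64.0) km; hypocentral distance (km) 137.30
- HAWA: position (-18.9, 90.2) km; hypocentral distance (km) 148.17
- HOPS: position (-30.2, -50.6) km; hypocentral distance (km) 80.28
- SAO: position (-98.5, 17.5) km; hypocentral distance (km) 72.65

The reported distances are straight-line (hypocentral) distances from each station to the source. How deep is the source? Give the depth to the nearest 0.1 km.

Each station gives a sphere (x−x_i)² + (y−y_i)² + z² = d_i² (stations at z=0).
Subtracting the PAS sphere from HAWA and HOPS: z² cancels, leaving linear equations in x and y:
-33.2 x + 52.4 y = 1288.90
-55.8 x − 229.2 y = 11777.52
Solving: x ≈ -86.635, y ≈ -30.294 km (keep extra digits for the depth step; rounded: -86.6, -30.3).
Then from the PAS sphere: z² = 137.30² − (x + 2.3)² − (y − 64.0)² with x = -86.635, y = -30.294, so z ≈ 53.362 ≈ 53.4 km.

depth ≈ 53.4 km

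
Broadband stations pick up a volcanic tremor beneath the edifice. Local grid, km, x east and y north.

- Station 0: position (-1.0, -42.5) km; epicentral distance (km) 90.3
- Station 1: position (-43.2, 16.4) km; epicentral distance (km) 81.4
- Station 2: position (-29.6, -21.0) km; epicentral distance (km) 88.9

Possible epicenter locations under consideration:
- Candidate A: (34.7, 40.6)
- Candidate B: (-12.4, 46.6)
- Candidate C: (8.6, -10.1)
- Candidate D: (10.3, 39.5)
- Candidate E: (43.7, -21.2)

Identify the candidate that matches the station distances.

Candidate A

For each candidate, compare |candidate − station| to the reported distance:
Candidate A: residuals Station 0 0.1, Station 1 0.2, Station 2 0.1 → max 0.2 km
Candidate B: residuals Station 0 0.5, Station 1 38.3, Station 2 19.1 → max 38.3 km
Candidate C: residuals Station 0 56.5, Station 1 23.2, Station 2 49.2 → max 56.5 km
Candidate D: residuals Station 0 7.5, Station 1 23.1, Station 2 16.4 → max 23.1 km
Candidate E: residuals Station 0 40.8, Station 1 13.3, Station 2 15.6 → max 40.8 km
Only Candidate A has all residuals ≈ 0.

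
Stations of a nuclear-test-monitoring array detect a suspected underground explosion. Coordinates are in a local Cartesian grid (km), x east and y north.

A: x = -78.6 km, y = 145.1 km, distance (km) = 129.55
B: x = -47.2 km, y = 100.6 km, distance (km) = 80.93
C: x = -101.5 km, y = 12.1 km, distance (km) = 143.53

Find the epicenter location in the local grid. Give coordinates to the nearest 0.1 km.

Circle about each station: (x + 78.6)² + (y − 145.1)² = 129.55²; (x + 47.2)² + (y − 100.6)² = 80.93²; (x + 101.5)² + (y − 12.1)² = 143.53².
Subtracting the A equation from the B and C equations removes the quadratic terms:
62.8 x − 89.0 y = -4650.23
-45.8 x − 266.0 y = -20600.97
Solving the 2×2 system: x ≈ 28.7, y ≈ 72.5 km.
Check against A (with the unrounded x, y): √((x + 78.6)²+(y − 145.1)²) = 129.55 ≈ 129.55 km. ✓

28.7 km east, 72.5 km north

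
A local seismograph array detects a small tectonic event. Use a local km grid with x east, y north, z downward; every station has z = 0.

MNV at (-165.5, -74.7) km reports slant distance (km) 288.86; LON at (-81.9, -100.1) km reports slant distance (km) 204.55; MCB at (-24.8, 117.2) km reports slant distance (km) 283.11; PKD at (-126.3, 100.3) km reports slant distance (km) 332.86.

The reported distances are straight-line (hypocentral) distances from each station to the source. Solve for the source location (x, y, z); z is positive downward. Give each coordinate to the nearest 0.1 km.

Each station gives a sphere (x−x_i)² + (y−y_i)² + z² = d_i² (stations at z=0).
Subtracting the MNV sphere from LON and MCB: z² cancels, leaving linear equations in x and y:
167.2 x − 50.8 y = 25356.68
281.4 x + 383.8 y = -15330.63
Solving: x ≈ 114.101, y ≈ -123.602 km (keep extra digits for the depth step; rounded: 114.1, -123.6).
Then from the MNV sphere: z² = 288.86² − (x + 165.5)² − (y + 74.7)² with x = 114.101, y = -123.602, so z ≈ 53.591 ≈ 53.6 km.

(114.1, -123.6, 53.6)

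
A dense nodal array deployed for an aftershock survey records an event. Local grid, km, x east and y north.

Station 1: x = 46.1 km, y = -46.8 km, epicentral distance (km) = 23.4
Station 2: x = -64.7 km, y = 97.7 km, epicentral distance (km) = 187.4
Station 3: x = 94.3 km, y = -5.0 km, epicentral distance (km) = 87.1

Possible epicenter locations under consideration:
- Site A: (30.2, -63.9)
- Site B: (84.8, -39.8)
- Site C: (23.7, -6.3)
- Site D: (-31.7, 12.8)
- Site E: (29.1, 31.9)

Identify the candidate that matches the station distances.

For each candidate, compare |candidate − station| to the reported distance:
Site A: residuals Station 1 0.1, Station 2 0.0, Station 3 0.0 → max 0.1 km
Site B: residuals Station 1 15.9, Station 2 15.7, Station 3 51.0 → max 51.0 km
Site C: residuals Station 1 22.9, Station 2 50.9, Station 3 16.5 → max 50.9 km
Site D: residuals Station 1 74.6, Station 2 96.3, Station 3 40.2 → max 96.3 km
Site E: residuals Station 1 57.1, Station 2 72.8, Station 3 12.2 → max 72.8 km
Only Site A has all residuals ≈ 0.

Site A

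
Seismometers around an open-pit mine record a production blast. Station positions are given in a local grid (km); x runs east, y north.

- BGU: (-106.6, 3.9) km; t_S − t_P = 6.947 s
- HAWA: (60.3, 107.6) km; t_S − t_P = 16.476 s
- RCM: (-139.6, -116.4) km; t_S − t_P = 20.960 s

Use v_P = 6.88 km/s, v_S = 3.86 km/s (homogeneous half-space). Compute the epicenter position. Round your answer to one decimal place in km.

-75.2 km east, 56.3 km north

Distance from S−P lag: d = Δt · v_P v_S / (v_P − v_S) = Δt · (6.88·3.86)/(6.88−3.86) ≈ 8.7936·Δt.
So d_BGU = 61.09, d_HAWA = 144.88, d_RCM = 184.31 km.
Circle about each station: (x + 106.6)² + (y − 3.9)² = 61.09²; (x − 60.3)² + (y − 107.6)² = 144.88²; (x + 139.6)² + (y + 116.4)² = 184.31².
Subtracting the BGU equation from the HAWA and RCM equations removes the quadratic terms:
333.8 x + 207.4 y = -13423.15
-66.0 x − 240.6 y = -8579.84
Solving the 2×2 system: x ≈ -75.2, y ≈ 56.3 km.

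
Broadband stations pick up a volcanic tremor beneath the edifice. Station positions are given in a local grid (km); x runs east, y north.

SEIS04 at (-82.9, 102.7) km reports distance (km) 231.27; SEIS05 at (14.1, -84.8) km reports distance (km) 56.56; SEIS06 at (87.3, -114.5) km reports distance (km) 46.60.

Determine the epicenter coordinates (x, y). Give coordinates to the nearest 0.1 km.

(69.1, -71.6)

Circle about each station: (x + 82.9)² + (y − 102.7)² = 231.27²; (x − 14.1)² + (y + 84.8)² = 56.56²; (x − 87.3)² + (y + 114.5)² = 46.60².
Subtracting pairs of circle equations eliminates x²+y² and gives linear equations (the radical axes):
194.0 x − 375.0 y = 40256.93
340.4 x − 434.4 y = 54626.09
Solving the 2×2 system: x ≈ 69.1, y ≈ -71.6 km.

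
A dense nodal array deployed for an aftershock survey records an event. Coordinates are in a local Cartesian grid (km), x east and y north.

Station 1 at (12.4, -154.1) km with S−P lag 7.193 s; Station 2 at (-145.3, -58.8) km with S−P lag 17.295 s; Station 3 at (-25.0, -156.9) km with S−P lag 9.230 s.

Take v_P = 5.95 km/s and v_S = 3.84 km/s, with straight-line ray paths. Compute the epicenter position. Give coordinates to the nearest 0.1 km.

Distance from S−P lag: d = Δt · v_P v_S / (v_P − v_S) = Δt · (5.95·3.84)/(5.95−3.84) ≈ 10.8284·Δt.
So d_Station 1 = 77.89, d_Station 2 = 187.28, d_Station 3 = 99.95 km.
Circle about each station: (x − 12.4)² + (y + 154.1)² = 77.89²; (x + 145.3)² + (y + 58.8)² = 187.28²; (x + 25.0)² + (y + 156.9)² = 99.95².
Subtracting pairs of circle equations eliminates x²+y² and gives linear equations (the radical axes):
-315.4 x + 190.6 y = -28337.99
-74.8 x − 5.6 y = -2581.11
Solving the 2×2 system: x ≈ 40.6, y ≈ -81.5 km.
Check against Station 1 (with the unrounded x, y): √((x − 12.4)²+(y + 154.1)²) = 77.90 ≈ 77.89 km. ✓

(40.6, -81.5)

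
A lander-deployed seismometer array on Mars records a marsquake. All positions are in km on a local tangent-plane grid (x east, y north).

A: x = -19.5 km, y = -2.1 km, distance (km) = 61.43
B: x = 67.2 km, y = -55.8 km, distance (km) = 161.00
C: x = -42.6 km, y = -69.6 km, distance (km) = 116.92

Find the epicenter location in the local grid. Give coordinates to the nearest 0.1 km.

Circle about each station: (x + 19.5)² + (y + 2.1)² = 61.43²; (x − 67.2)² + (y + 55.8)² = 161.00²; (x + 42.6)² + (y + 69.6)² = 116.92².
Subtracting the A equation from the B and C equations removes the quadratic terms:
173.4 x − 107.4 y = -14902.54
-46.2 x − 135.0 y = -3622.38
Solving the 2×2 system: x ≈ -57.2, y ≈ 46.4 km.

(-57.2, 46.4)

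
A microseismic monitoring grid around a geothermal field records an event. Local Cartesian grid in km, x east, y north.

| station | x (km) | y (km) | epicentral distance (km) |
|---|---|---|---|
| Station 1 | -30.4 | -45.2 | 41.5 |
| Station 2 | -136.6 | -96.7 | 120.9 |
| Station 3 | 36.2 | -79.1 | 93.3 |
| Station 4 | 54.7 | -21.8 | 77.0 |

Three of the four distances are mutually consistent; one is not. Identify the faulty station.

Solve using three stations at a time. Using Station 1, Station 3, Station 4 (subtract circle equations pairwise → linear system) gives (x, y) ≈ (-20.4, -5.0).
Distances from that point to each station vs reported:
  Station 1: calculated 41.5 vs reported 41.5 → residual 0.0 km
  Station 2: calculated 148.0 vs reported 120.9 → residual 27.1 km
  Station 3: calculated 93.3 vs reported 93.3 → residual 0.0 km
  Station 4: calculated 77.0 vs reported 77.0 → residual 0.0 km
Station 1, Station 3, Station 4 are mutually consistent (residuals ≈ 0); Station 2 is off by 27.1 km.

Station 2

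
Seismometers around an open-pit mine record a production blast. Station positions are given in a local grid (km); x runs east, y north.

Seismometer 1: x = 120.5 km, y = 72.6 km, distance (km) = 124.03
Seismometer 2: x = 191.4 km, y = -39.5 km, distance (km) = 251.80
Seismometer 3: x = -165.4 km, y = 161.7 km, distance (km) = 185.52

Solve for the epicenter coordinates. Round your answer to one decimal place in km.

Circle about each station: (x − 120.5)² + (y − 72.6)² = 124.03²; (x − 191.4)² + (y + 39.5)² = 251.80²; (x + 165.4)² + (y − 161.7)² = 185.52².
Subtracting pairs of circle equations eliminates x²+y² and gives linear equations (the radical axes):
141.8 x − 224.2 y = -29616.60
-571.8 x + 178.2 y = 14678.81
Solving the 2×2 system: x ≈ 19.3, y ≈ 144.3 km.

19.3 km east, 144.3 km north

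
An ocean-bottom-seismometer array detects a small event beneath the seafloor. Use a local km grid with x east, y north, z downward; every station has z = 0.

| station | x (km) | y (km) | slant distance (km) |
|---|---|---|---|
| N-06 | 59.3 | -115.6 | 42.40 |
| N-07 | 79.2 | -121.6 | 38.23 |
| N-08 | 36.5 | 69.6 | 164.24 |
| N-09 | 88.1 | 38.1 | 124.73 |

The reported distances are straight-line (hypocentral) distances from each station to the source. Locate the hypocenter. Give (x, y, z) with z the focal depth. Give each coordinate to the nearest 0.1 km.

Each station gives a sphere (x−x_i)² + (y−y_i)² + z² = d_i² (stations at z=0).
Subtracting the N-06 sphere from N-07 and N-08: z² cancels, leaving linear equations in x and y:
39.8 x − 12.0 y = 4515.58
-45.6 x + 370.4 y = -35880.46
Solving: x ≈ 87.498, y ≈ -86.098 km (keep extra digits for the depth step; rounded: 87.5, -86.1).
Then from the N-06 sphere: z² = 42.40² − (x − 59.3)² − (y + 115.6)² with x = 87.498, y = -86.098, so z ≈ 11.501 ≈ 11.5 km.
Check against N-09 (with the unrounded solution): distance 124.73 ≈ 124.73 km. ✓

(87.5, -86.1, 11.5)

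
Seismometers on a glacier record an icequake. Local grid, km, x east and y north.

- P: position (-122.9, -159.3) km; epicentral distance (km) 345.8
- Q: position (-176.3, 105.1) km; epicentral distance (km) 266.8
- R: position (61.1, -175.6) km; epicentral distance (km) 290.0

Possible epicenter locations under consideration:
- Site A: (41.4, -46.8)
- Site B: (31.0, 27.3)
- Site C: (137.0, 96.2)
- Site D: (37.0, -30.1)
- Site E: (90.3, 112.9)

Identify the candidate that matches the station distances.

For each candidate, compare |candidate − station| to the reported distance:
Site A: residuals P 146.7, Q 1.3, R 159.7 → max 159.7 km
Site B: residuals P 103.9, Q 45.4, R 84.9 → max 103.9 km
Site C: residuals P 18.7, Q 46.6, R 7.8 → max 46.6 km
Site D: residuals P 140.2, Q 14.3, R 142.5 → max 142.5 km
Site E: residuals P 0.0, Q 0.1, R 0.0 → max 0.1 km
Only Site E has all residuals ≈ 0.

Site E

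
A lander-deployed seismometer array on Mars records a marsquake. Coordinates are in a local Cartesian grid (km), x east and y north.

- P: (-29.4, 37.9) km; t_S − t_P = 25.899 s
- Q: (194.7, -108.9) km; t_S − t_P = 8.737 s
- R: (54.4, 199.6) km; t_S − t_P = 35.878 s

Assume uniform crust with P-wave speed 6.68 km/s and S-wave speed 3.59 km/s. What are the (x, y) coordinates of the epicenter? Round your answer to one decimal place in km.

143.8 km east, -64.1 km north

Distance from S−P lag: d = Δt · v_P v_S / (v_P − v_S) = Δt · (6.68·3.59)/(6.68−3.59) ≈ 7.7609·Δt.
So d_P = 201.00, d_Q = 67.81, d_R = 278.45 km.
Circle about each station: (x + 29.4)² + (y − 37.9)² = 201.00²; (x − 194.7)² + (y + 108.9)² = 67.81²; (x − 54.4)² + (y − 199.6)² = 278.45².
Subtracting the P equation from the Q and R equations removes the quadratic terms:
448.2 x − 293.6 y = 83269.33
167.6 x + 323.4 y = 3365.35
Solving the 2×2 system: x ≈ 143.8, y ≈ -64.1 km.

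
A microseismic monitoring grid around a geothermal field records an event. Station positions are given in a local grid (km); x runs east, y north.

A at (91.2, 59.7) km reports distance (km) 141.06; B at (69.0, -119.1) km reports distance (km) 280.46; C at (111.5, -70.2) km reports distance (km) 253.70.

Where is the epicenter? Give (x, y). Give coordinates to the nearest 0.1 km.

-19.6 km east, 147.0 km north

Circle about each station: (x − 91.2)² + (y − 59.7)² = 141.06²; (x − 69.0)² + (y + 119.1)² = 280.46²; (x − 111.5)² + (y + 70.2)² = 253.70².
Subtracting pairs of circle equations eliminates x²+y² and gives linear equations (the radical axes):
-44.4 x − 357.6 y = -51695.61
40.6 x − 259.8 y = -38987.01
Solving the 2×2 system: x ≈ -19.6, y ≈ 147.0 km.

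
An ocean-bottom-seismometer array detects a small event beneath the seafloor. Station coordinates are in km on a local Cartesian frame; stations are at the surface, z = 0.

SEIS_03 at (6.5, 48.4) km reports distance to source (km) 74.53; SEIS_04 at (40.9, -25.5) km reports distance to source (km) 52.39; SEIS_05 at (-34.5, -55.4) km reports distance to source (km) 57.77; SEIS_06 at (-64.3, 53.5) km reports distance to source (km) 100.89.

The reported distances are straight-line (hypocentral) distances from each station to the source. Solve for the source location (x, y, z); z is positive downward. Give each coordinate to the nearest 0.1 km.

x ≈ -1.3 km, y ≈ -19.2 km, depth ≈ 30.4 km

Each station gives a sphere (x−x_i)² + (y−y_i)² + z² = d_i² (stations at z=0).
Subtracting the SEIS_03 sphere from SEIS_04 and SEIS_05: z² cancels, leaving linear equations in x and y:
68.8 x − 147.8 y = 2748.26
-82.0 x − 207.6 y = 4091.95
Solving: x ≈ -1.297, y ≈ -19.198 km (keep extra digits for the depth step; rounded: -1.3, -19.2).
Then from the SEIS_03 sphere: z² = 74.53² − (x − 6.5)² − (y − 48.4)² with x = -1.297, y = -19.198, so z ≈ 30.405 ≈ 30.4 km.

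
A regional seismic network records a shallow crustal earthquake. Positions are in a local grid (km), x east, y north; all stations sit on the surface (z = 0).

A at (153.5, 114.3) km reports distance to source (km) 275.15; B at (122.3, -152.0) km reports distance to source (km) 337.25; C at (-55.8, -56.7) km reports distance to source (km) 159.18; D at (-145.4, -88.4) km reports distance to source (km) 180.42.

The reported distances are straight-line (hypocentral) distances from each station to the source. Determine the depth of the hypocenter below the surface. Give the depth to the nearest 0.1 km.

50.3 km

Each station gives a sphere (x−x_i)² + (y−y_i)² + z² = d_i² (stations at z=0).
Subtracting the A sphere from B and C: z² cancels, leaving linear equations in x and y:
-62.4 x − 532.6 y = -36595.49
-418.6 x − 342.0 y = 20071.04
Solving: x ≈ -115.103, y ≈ 82.197 km (keep extra digits for the depth step; rounded: -115.1, 82.2).
Then from the A sphere: z² = 275.15² − (x − 153.5)² − (y − 114.3)² with x = -115.103, y = 82.197, so z ≈ 50.293 ≈ 50.3 km.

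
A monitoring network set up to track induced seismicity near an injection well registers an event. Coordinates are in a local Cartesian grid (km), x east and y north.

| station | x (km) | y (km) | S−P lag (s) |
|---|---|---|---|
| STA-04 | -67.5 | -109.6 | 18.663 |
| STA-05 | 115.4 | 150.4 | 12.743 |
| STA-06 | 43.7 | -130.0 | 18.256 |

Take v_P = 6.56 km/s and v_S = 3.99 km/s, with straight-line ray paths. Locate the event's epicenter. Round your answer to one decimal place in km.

(27.2, 55.2)

Distance from S−P lag: d = Δt · v_P v_S / (v_P − v_S) = Δt · (6.56·3.99)/(6.56−3.99) ≈ 10.1846·Δt.
So d_STA-04 = 190.08, d_STA-05 = 129.78, d_STA-06 = 185.93 km.
Circle about each station: (x + 67.5)² + (y + 109.6)² = 190.08²; (x − 115.4)² + (y − 150.4)² = 129.78²; (x − 43.7)² + (y + 130.0)² = 185.93².
Subtracting the STA-04 equation from the STA-05 and STA-06 equations removes the quadratic terms:
365.8 x + 520.0 y = 38656.47
222.4 x − 40.8 y = 3801.72
Solving the 2×2 system: x ≈ 27.2, y ≈ 55.2 km.
Check against STA-04 (with the unrounded x, y): √((x + 67.5)²+(y + 109.6)²) = 190.07 ≈ 190.08 km. ✓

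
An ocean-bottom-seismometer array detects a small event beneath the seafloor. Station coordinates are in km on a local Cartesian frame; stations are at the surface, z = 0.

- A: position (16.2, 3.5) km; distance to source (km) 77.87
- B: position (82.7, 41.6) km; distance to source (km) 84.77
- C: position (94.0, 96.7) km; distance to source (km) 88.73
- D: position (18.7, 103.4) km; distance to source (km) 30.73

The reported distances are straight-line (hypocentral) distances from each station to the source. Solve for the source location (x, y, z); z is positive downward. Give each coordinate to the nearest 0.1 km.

(8.5, 79.3, 16.1)

Each station gives a sphere (x−x_i)² + (y−y_i)² + z² = d_i² (stations at z=0).
Subtracting the A sphere from B and C: z² cancels, leaving linear equations in x and y:
133.0 x + 76.2 y = 7172.94
155.6 x + 186.4 y = 16102.92
Solving: x ≈ 8.504, y ≈ 79.290 km (keep extra digits for the depth step; rounded: 8.5, 79.3).
Then from the A sphere: z² = 77.87² − (x − 16.2)² − (y − 3.5)² with x = 8.504, y = 79.290, so z ≈ 16.136 ≈ 16.1 km.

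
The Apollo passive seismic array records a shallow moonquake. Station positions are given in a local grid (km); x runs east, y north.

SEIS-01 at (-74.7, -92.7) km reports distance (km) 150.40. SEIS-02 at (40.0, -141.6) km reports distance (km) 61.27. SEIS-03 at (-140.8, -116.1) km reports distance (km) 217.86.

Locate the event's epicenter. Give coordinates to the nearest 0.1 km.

Circle about each station: (x + 74.7)² + (y + 92.7)² = 150.40²; (x − 40.0)² + (y + 141.6)² = 61.27²; (x + 140.8)² + (y + 116.1)² = 217.86².
Subtracting the SEIS-01 equation from the SEIS-02 and SEIS-03 equations removes the quadratic terms:
229.4 x − 97.8 y = 26343.33
-132.2 x − 46.8 y = -5712.35
Solving the 2×2 system: x ≈ 75.7, y ≈ -91.8 km.

x ≈ 75.7 km, y ≈ -91.8 km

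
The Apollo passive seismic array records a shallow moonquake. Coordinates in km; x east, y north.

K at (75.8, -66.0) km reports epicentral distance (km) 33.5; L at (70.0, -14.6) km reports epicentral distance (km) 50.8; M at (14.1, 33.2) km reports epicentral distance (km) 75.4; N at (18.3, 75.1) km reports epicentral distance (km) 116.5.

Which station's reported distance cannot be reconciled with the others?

Solve using three stations at a time. Using L, M, N (subtract circle equations pairwise → linear system) gives (x, y) ≈ (26.8, -41.0).
Distances from that point to each station vs reported:
  K: calculated 55.0 vs reported 33.5 → residual 21.5 km
  L: calculated 50.7 vs reported 50.8 → residual 0.1 km
  M: calculated 75.3 vs reported 75.4 → residual 0.1 km
  N: calculated 116.4 vs reported 116.5 → residual 0.1 km
L, M, N are mutually consistent (residuals ≈ 0); K is off by 21.5 km.

K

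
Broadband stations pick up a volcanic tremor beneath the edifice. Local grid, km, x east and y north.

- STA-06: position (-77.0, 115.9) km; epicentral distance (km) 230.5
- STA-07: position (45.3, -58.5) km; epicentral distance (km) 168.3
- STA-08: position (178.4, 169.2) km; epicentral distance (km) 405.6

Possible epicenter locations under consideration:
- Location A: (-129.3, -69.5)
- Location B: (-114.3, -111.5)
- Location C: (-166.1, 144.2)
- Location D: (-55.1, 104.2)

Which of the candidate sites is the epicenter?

Location B

For each candidate, compare |candidate − station| to the reported distance:
Location A: residuals STA-06 37.9, STA-07 6.6, STA-08 16.2 → max 37.9 km
Location B: residuals STA-06 0.1, STA-07 0.1, STA-08 0.1 → max 0.1 km
Location C: residuals STA-06 137.0, STA-07 124.6, STA-08 60.2 → max 137.0 km
Location D: residuals STA-06 205.7, STA-07 22.9, STA-08 163.2 → max 205.7 km
Only Location B has all residuals ≈ 0.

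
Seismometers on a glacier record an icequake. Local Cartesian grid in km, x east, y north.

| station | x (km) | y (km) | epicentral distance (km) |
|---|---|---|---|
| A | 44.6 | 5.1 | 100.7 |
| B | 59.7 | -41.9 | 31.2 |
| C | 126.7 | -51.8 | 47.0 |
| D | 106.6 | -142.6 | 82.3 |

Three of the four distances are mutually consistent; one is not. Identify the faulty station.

Solve using three stations at a time. Using B, C, D (subtract circle equations pairwise → linear system) gives (x, y) ≈ (81.4, -64.3).
Distances from that point to each station vs reported:
  A: calculated 78.5 vs reported 100.7 → residual 22.2 km
  B: calculated 31.2 vs reported 31.2 → residual 0.0 km
  C: calculated 47.0 vs reported 47.0 → residual 0.0 km
  D: calculated 82.3 vs reported 82.3 → residual 0.0 km
B, C, D are mutually consistent (residuals ≈ 0); A is off by 22.2 km.

A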